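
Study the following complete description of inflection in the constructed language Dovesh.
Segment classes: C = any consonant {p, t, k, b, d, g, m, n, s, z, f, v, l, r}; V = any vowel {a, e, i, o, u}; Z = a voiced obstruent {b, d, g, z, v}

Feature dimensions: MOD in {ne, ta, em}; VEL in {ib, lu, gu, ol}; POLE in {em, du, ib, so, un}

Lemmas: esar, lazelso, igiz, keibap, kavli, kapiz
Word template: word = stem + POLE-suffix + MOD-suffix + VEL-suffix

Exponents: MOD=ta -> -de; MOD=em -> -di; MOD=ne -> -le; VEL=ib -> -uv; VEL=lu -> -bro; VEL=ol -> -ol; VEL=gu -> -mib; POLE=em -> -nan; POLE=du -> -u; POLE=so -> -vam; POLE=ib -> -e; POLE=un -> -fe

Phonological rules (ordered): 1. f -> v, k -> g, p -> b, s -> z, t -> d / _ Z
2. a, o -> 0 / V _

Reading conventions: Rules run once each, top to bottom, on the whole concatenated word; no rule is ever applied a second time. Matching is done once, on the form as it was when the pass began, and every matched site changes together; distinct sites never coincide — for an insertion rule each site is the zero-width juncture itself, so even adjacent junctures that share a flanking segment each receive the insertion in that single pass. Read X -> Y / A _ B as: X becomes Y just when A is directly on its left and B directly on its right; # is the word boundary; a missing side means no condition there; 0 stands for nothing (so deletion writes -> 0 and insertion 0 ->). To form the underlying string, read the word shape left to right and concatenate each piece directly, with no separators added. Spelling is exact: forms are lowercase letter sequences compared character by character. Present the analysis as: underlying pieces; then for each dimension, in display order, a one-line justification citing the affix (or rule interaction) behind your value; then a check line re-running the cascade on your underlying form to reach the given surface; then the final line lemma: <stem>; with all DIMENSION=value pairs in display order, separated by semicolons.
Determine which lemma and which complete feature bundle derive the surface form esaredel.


underlying: esar-e-de-ol
MOD=ta - signalled by the affix -de
VEL=ol - signalled by the affix -ol
POLE=ib - signalled by the affix -e
check: esaredeol -> esaredeol -> esaredel
lemma: esar; MOD=ta; VEL=ol; POLE=ib


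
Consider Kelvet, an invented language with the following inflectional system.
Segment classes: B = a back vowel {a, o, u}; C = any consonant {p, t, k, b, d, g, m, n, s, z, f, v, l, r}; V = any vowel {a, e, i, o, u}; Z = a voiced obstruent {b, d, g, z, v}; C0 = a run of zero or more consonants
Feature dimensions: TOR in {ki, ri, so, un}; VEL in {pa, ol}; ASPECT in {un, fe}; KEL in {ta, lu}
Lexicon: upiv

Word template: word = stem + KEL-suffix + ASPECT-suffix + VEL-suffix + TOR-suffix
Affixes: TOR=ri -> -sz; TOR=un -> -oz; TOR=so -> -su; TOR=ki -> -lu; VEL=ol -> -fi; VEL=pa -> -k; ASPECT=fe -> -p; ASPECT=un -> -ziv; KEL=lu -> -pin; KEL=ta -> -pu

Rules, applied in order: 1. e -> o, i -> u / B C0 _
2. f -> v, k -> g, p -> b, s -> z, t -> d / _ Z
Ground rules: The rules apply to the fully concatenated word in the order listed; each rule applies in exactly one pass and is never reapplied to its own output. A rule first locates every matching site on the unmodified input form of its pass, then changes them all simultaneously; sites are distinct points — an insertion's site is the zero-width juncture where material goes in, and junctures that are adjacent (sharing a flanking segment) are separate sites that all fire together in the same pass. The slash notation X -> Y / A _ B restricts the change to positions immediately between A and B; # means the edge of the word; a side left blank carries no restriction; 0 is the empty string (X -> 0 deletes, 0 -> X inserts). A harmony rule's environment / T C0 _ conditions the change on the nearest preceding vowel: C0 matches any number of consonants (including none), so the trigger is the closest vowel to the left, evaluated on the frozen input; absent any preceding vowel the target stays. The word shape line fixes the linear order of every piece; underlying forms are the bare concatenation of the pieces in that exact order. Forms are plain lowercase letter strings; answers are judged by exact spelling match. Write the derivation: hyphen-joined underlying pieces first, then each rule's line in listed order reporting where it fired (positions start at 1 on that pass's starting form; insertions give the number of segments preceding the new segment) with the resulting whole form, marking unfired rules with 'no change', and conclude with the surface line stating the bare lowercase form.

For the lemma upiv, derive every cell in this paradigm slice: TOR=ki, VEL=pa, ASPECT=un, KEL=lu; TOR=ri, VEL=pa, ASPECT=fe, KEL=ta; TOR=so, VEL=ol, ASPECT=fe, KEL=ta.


cell TOR=ki, VEL=pa, ASPECT=un, KEL=lu:
underlying: upiv-pin-ziv-k-lu
1. e -> o, i -> u / B C0 _: fires at position(s) 3: upuvpinzivklu
2. f -> v, k -> g, p -> b, s -> z, t -> d / _ Z: no change
surface: upuvpinzivklu

cell TOR=ri, VEL=pa, ASPECT=fe, KEL=ta:
underlying: upiv-pu-p-k-sz
1. e -> o, i -> u / B C0 _: fires at position(s) 3: upuvpupksz
2. f -> v, k -> g, p -> b, s -> z, t -> d / _ Z: fires at position(s) 9: upuvpupkzz
surface: upuvpupkzz

cell TOR=so, VEL=ol, ASPECT=fe, KEL=ta:
underlying: upiv-pu-p-fi-su
1. e -> o, i -> u / B C0 _: fires at position(s) 3, 9: upuvpupfusu
2. f -> v, k -> g, p -> b, s -> z, t -> d / _ Z: no change
surface: upuvpupfusu


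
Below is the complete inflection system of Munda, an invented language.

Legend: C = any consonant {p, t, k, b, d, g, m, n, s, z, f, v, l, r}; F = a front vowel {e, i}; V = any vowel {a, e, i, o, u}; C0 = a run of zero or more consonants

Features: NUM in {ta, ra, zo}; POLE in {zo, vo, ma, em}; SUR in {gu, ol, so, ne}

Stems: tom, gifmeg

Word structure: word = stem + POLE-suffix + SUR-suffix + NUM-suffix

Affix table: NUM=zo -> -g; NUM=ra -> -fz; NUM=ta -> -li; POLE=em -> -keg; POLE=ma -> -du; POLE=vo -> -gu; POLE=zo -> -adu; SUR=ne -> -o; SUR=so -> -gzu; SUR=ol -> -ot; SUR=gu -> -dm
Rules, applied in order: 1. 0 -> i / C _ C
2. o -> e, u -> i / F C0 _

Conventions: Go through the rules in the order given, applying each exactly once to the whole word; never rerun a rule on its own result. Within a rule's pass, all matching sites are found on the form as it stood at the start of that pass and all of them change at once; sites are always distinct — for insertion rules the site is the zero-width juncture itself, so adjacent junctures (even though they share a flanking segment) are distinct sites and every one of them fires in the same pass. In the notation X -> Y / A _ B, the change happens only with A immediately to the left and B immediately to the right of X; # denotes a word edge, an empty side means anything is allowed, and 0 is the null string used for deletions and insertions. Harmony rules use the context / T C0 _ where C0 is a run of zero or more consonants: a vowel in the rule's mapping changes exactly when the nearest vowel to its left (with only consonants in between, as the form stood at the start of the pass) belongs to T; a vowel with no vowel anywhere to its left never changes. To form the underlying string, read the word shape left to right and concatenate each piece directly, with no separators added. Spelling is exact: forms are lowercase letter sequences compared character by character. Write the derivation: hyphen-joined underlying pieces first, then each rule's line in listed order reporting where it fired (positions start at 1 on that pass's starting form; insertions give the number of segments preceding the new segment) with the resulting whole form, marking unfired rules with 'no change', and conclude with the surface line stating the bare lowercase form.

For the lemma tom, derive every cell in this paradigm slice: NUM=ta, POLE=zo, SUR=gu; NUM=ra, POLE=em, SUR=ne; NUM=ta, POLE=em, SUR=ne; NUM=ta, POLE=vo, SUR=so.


cell NUM=ta, POLE=zo, SUR=gu:
underlying: tom-adu-dm-li
1. 0 -> i / C _ C: inserts after position(s) 7, 8: tomadudimili
2. o -> e, u -> i / F C0 _: no change
surface: tomadudimili

cell NUM=ra, POLE=em, SUR=ne:
underlying: tom-keg-o-fz
1. 0 -> i / C _ C: inserts after position(s) 3, 8: tomikegofiz
2. o -> e, u -> i / F C0 _: fires at position(s) 8: tomikegefiz
surface: tomikegefiz

cell NUM=ta, POLE=em, SUR=ne:
underlying: tom-keg-o-li
1. 0 -> i / C _ C: inserts after position(s) 3: tomikegoli
2. o -> e, u -> i / F C0 _: fires at position(s) 8: tomikegeli
surface: tomikegeli

cell NUM=ta, POLE=vo, SUR=so:
underlying: tom-gu-gzu-li
1. 0 -> i / C _ C: inserts after position(s) 3, 6: tomigugizuli
2. o -> e, u -> i / F C0 _: fires at position(s) 6, 10: tomigigizili
surface: tomigigizili


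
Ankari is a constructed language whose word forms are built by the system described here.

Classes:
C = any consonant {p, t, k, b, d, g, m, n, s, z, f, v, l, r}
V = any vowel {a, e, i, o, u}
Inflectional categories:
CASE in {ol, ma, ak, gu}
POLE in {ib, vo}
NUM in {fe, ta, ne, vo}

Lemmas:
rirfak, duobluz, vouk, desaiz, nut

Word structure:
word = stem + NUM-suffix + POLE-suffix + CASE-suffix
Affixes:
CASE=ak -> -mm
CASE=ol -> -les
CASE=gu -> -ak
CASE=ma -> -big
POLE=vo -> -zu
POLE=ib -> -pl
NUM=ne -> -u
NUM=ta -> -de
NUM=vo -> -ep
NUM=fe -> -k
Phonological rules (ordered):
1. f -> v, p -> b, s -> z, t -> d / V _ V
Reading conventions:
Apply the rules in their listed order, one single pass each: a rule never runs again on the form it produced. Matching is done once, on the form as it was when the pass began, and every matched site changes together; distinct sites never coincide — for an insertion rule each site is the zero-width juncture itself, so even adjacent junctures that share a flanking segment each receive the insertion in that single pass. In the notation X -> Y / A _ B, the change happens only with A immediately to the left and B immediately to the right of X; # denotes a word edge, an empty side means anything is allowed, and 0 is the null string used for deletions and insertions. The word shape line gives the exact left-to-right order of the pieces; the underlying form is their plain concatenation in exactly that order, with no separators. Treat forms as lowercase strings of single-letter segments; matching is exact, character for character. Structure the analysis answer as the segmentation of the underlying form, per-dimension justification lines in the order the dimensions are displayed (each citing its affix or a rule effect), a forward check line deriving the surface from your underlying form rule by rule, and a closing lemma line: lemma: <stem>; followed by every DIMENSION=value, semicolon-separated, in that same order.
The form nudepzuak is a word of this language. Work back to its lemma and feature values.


underlying: nut-ep-zu-ak
CASE=gu - signalled by the affix -ak
POLE=vo - signalled by the affix -zu
NUM=vo - signalled by the affix -ep
check: nutepzuak -> nudepzuak
lemma: nut; CASE=gu; POLE=vo; NUM=vo


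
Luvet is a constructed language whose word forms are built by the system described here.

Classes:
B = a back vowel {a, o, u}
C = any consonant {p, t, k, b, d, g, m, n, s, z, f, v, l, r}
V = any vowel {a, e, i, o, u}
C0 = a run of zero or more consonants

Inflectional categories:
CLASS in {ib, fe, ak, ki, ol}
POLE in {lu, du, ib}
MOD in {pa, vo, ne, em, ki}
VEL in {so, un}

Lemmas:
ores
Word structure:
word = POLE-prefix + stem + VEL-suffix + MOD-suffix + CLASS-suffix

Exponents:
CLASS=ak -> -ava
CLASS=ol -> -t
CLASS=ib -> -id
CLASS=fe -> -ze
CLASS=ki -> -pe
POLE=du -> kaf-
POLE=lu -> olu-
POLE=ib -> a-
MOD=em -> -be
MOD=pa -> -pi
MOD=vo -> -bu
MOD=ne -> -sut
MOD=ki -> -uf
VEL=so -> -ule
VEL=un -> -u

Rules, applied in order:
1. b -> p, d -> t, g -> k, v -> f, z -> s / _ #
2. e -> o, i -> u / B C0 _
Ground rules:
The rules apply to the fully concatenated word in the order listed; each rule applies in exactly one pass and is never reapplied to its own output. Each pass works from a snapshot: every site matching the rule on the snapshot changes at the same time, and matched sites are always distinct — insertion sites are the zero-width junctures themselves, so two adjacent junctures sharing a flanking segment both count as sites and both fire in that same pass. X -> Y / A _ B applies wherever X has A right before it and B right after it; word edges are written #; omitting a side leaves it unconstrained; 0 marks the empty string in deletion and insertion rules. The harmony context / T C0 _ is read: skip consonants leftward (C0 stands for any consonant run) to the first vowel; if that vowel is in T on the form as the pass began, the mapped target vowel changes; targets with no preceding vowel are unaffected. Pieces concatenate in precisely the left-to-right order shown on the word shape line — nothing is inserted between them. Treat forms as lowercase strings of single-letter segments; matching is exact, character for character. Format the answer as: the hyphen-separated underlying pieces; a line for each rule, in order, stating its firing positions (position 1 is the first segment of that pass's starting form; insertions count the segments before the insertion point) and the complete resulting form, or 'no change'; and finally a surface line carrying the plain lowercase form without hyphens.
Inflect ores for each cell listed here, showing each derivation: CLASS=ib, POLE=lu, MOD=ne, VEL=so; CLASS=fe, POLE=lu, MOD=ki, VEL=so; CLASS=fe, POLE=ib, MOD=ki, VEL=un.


cell CLASS=ib, POLE=lu, MOD=ne, VEL=so:
underlying: olu-ores-ule-sut-id
1. b -> p, d -> t, g -> k, v -> f, z -> s / _ #: fires at position(s) 15: oluoresulesutit
2. e -> o, i -> u / B C0 _: fires at position(s) 6, 10, 14: oluorosulosutut
surface: oluorosulosutut

cell CLASS=fe, POLE=lu, MOD=ki, VEL=so:
underlying: olu-ores-ule-uf-ze
1. b -> p, d -> t, g -> k, v -> f, z -> s / _ #: no change
2. e -> o, i -> u / B C0 _: fires at position(s) 6, 10, 14: oluorosuloufzo
surface: oluorosuloufzo

cell CLASS=fe, POLE=ib, MOD=ki, VEL=un:
underlying: a-ores-u-uf-ze
1. b -> p, d -> t, g -> k, v -> f, z -> s / _ #: no change
2. e -> o, i -> u / B C0 _: fires at position(s) 4, 10: aorosuufzo
surface: aorosuufzo


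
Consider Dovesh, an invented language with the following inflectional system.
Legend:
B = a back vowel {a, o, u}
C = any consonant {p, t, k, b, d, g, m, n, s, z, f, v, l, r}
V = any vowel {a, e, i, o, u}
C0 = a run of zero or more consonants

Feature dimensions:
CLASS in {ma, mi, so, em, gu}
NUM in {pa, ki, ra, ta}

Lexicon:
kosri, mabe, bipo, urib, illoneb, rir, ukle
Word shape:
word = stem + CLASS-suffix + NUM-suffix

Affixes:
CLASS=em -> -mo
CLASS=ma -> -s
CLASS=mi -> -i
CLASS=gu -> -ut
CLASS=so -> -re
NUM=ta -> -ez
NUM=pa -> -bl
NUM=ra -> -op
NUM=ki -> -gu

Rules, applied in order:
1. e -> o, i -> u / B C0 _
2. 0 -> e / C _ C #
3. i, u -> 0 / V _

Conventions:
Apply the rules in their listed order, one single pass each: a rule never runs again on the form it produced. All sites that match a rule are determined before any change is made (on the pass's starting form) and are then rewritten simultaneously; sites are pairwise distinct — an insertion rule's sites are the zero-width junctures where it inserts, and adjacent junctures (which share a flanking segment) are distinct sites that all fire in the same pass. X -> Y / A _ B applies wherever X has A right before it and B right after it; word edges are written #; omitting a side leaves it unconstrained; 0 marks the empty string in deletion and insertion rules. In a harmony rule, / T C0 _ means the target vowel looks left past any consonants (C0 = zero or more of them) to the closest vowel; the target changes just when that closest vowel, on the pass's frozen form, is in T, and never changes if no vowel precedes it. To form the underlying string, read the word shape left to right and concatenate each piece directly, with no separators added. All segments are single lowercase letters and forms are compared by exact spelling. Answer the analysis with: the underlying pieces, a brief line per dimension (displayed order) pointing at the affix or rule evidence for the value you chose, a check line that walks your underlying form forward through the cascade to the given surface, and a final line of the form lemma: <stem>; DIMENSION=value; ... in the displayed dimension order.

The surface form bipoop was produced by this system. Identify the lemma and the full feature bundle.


underlying: bipo-i-op
CLASS=mi - signalled by the affix -i
NUM=ra - signalled by the affix -op
check: bipoiop -> bipouop -> bipouop -> bipoop
lemma: bipo; CLASS=mi; NUM=ra


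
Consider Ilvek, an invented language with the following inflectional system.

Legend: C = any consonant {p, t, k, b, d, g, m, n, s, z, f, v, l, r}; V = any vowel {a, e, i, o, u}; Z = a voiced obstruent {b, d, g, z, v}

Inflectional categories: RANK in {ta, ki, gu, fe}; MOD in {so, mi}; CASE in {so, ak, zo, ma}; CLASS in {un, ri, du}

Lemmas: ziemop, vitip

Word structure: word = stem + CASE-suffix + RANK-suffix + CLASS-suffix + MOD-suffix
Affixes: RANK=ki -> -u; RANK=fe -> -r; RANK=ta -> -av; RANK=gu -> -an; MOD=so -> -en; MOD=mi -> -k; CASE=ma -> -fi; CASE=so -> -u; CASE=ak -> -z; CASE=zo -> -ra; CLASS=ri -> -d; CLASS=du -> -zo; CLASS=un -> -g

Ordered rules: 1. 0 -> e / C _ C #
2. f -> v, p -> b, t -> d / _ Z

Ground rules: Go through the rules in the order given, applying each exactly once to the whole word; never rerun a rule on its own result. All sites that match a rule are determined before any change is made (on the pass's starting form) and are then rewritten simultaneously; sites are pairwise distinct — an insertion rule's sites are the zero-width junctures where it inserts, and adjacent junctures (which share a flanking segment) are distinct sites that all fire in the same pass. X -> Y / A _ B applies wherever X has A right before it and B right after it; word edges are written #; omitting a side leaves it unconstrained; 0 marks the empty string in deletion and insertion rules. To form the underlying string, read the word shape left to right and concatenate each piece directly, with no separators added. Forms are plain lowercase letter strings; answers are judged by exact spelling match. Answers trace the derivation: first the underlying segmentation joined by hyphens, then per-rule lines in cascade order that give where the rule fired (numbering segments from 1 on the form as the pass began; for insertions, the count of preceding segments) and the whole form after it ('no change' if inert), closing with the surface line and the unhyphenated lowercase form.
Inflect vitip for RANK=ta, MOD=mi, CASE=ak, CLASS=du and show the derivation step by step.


underlying: vitip-z-av-zo-k
1. 0 -> e / C _ C #: no change
2. f -> v, p -> b, t -> d / _ Z: fires at position(s) 5: vitibzavzok
surface: vitibzavzok


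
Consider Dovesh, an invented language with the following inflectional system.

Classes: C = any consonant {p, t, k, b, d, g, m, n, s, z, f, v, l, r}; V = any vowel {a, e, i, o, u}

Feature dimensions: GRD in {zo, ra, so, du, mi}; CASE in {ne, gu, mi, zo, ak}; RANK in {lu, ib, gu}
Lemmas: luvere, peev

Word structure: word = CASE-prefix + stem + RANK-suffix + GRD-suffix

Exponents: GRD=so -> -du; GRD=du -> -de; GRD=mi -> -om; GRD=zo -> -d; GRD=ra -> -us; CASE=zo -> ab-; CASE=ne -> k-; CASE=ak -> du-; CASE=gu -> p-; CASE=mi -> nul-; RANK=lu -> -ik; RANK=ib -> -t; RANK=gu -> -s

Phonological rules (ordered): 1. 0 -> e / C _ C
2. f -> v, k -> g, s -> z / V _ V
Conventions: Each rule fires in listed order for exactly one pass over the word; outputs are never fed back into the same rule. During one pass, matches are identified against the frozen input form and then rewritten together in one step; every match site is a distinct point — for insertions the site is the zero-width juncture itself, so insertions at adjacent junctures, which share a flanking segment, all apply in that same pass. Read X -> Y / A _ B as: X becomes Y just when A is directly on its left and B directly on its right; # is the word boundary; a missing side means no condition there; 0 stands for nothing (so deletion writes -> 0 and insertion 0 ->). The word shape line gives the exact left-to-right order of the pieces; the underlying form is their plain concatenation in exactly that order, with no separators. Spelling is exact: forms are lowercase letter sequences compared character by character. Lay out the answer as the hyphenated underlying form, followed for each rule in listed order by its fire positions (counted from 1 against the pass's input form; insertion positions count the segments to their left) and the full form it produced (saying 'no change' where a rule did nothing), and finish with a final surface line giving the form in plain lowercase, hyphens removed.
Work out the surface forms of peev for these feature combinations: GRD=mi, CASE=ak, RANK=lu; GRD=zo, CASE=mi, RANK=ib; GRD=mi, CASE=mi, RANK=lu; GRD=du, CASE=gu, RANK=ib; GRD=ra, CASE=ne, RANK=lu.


cell GRD=mi, CASE=ak, RANK=lu:
underlying: du-peev-ik-om
1. 0 -> e / C _ C: no change
2. f -> v, k -> g, s -> z / V _ V: fires at position(s) 8: dupeevigom
surface: dupeevigom

cell GRD=zo, CASE=mi, RANK=ib:
underlying: nul-peev-t-d
1. 0 -> e / C _ C: inserts after position(s) 3, 7, 8: nulepeeveted
2. f -> v, k -> g, s -> z / V _ V: no change
surface: nulepeeveted

cell GRD=mi, CASE=mi, RANK=lu:
underlying: nul-peev-ik-om
1. 0 -> e / C _ C: inserts after position(s) 3: nulepeevikom
2. f -> v, k -> g, s -> z / V _ V: fires at position(s) 10: nulepeevigom
surface: nulepeevigom

cell GRD=du, CASE=gu, RANK=ib:
underlying: p-peev-t-de
1. 0 -> e / C _ C: inserts after position(s) 1, 5, 6: pepeevetede
2. f -> v, k -> g, s -> z / V _ V: no change
surface: pepeevetede

cell GRD=ra, CASE=ne, RANK=lu:
underlying: k-peev-ik-us
1. 0 -> e / C _ C: inserts after position(s) 1: kepeevikus
2. f -> v, k -> g, s -> z / V _ V: fires at position(s) 8: kepeevigus
surface: kepeevigus


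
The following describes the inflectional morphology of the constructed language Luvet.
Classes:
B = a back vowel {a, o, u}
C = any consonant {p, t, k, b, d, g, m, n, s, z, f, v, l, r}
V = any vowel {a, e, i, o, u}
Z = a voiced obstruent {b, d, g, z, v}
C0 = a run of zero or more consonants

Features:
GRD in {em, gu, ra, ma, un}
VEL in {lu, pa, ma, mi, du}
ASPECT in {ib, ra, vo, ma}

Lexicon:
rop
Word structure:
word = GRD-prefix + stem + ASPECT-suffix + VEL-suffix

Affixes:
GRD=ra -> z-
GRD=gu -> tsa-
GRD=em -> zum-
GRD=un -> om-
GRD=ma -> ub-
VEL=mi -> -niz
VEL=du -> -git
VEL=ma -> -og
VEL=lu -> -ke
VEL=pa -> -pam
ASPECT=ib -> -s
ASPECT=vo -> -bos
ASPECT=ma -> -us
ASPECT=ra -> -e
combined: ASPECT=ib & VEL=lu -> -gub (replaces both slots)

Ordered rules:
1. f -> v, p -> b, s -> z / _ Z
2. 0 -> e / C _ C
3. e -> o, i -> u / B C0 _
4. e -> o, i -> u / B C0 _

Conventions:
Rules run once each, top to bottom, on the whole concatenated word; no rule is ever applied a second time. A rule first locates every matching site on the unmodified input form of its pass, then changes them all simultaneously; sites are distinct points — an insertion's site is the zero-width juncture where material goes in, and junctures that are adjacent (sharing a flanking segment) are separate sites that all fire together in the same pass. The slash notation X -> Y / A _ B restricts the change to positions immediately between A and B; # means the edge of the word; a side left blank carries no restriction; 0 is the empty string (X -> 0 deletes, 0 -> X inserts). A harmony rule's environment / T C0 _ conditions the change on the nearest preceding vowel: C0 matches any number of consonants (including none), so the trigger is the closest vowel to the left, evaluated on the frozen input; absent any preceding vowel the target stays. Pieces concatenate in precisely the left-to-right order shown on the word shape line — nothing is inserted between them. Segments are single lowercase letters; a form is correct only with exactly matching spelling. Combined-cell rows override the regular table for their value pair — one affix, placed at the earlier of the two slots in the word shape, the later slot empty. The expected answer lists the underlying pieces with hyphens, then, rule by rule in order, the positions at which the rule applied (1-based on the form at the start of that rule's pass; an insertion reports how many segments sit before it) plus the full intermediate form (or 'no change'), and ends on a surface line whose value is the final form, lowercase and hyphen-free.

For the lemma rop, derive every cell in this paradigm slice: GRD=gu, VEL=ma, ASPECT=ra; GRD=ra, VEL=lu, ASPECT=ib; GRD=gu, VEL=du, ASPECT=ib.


cell GRD=gu, VEL=ma, ASPECT=ra:
underlying: tsa-rop-e-og
1. f -> v, p -> b, s -> z / _ Z: no change
2. 0 -> e / C _ C: inserts after position(s) 1: tesaropeog
3. e -> o, i -> u / B C0 _: fires at position(s) 8: tesaropoog
4. e -> o, i -> u / B C0 _: no change
surface: tesaropoog

cell GRD=ra, VEL=lu, ASPECT=ib:
underlying: z-rop-gub
1. f -> v, p -> b, s -> z / _ Z: fires at position(s) 4: zrobgub
2. 0 -> e / C _ C: inserts after position(s) 1, 4: zerobegub
3. e -> o, i -> u / B C0 _: fires at position(s) 6: zerobogub
4. e -> o, i -> u / B C0 _: no change
surface: zerobogub

cell GRD=gu, VEL=du, ASPECT=ib:
underlying: tsa-rop-s-git
1. f -> v, p -> b, s -> z / _ Z: fires at position(s) 7: tsaropzgit
2. 0 -> e / C _ C: inserts after position(s) 1, 6, 7: tesaropezegit
3. e -> o, i -> u / B C0 _: fires at position(s) 8: tesaropozegit
4. e -> o, i -> u / B C0 _: fires at position(s) 10: tesaropozogit
surface: tesaropozogit


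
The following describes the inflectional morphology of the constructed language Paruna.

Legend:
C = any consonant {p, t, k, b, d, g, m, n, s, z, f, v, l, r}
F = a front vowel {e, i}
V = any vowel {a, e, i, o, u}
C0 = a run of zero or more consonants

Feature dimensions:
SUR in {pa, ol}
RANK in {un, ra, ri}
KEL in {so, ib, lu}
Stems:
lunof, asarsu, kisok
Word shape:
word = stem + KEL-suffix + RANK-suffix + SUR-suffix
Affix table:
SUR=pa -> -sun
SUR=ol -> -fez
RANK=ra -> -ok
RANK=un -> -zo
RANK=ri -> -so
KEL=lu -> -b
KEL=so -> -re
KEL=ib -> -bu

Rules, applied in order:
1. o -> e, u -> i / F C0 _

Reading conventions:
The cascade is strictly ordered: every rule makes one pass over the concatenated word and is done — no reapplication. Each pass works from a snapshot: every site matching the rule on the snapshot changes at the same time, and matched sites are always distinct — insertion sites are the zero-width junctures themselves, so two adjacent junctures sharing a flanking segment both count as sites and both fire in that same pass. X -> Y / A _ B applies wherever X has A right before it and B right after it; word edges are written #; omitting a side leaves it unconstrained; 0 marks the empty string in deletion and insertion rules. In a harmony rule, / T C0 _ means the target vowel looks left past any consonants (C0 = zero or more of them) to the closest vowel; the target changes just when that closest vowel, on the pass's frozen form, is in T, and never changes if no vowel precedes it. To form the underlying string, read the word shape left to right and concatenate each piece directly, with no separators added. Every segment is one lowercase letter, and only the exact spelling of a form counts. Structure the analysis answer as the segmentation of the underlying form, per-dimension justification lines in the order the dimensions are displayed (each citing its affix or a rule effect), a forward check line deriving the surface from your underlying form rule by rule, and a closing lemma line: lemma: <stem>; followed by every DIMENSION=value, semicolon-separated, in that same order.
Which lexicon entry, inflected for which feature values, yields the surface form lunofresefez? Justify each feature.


underlying: lunof-re-so-fez
SUR=ol - signalled by the affix -fez
RANK=ri - signalled by the affix -so
KEL=so - signalled by the affix -re
check: lunofresofez -> lunofresefez
lemma: lunof; SUR=ol; RANK=ri; KEL=so


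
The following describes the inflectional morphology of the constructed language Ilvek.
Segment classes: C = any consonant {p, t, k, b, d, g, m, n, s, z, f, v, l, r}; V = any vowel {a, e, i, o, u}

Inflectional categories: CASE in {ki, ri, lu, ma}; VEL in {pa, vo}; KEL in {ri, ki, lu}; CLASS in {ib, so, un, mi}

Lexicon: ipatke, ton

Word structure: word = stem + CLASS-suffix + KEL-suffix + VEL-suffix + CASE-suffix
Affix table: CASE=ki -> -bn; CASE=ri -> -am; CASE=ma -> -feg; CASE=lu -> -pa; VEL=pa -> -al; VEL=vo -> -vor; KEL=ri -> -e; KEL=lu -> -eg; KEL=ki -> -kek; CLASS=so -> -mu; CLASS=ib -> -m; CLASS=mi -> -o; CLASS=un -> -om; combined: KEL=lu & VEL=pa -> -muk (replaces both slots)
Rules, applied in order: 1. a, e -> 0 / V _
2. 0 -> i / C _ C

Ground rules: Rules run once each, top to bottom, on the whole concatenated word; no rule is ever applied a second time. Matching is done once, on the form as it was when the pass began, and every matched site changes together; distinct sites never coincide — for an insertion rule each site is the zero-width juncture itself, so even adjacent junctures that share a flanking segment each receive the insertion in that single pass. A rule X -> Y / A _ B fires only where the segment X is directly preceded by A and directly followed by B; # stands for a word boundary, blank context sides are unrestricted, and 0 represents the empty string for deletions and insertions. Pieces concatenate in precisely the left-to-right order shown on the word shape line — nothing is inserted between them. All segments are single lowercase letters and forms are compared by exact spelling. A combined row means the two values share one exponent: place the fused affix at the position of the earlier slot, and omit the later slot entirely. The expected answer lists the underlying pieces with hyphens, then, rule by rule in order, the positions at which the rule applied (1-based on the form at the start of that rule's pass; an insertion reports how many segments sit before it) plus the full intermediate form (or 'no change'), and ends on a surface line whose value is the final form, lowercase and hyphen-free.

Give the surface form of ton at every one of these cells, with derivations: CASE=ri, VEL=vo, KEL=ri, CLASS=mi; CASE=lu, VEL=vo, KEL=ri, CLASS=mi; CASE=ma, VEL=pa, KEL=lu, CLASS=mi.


cell CASE=ri, VEL=vo, KEL=ri, CLASS=mi:
underlying: ton-o-e-vor-am
1. a, e -> 0 / V _: fires at position(s) 5: tonovoram
2. 0 -> i / C _ C: no change
surface: tonovoram

cell CASE=lu, VEL=vo, KEL=ri, CLASS=mi:
underlying: ton-o-e-vor-pa
1. a, e -> 0 / V _: fires at position(s) 5: tonovorpa
2. 0 -> i / C _ C: inserts after position(s) 7: tonovoripa
surface: tonovoripa

cell CASE=ma, VEL=pa, KEL=lu, CLASS=mi:
underlying: ton-o-muk-feg
1. a, e -> 0 / V _: no change
2. 0 -> i / C _ C: inserts after position(s) 7: tonomukifeg
surface: tonomukifeg


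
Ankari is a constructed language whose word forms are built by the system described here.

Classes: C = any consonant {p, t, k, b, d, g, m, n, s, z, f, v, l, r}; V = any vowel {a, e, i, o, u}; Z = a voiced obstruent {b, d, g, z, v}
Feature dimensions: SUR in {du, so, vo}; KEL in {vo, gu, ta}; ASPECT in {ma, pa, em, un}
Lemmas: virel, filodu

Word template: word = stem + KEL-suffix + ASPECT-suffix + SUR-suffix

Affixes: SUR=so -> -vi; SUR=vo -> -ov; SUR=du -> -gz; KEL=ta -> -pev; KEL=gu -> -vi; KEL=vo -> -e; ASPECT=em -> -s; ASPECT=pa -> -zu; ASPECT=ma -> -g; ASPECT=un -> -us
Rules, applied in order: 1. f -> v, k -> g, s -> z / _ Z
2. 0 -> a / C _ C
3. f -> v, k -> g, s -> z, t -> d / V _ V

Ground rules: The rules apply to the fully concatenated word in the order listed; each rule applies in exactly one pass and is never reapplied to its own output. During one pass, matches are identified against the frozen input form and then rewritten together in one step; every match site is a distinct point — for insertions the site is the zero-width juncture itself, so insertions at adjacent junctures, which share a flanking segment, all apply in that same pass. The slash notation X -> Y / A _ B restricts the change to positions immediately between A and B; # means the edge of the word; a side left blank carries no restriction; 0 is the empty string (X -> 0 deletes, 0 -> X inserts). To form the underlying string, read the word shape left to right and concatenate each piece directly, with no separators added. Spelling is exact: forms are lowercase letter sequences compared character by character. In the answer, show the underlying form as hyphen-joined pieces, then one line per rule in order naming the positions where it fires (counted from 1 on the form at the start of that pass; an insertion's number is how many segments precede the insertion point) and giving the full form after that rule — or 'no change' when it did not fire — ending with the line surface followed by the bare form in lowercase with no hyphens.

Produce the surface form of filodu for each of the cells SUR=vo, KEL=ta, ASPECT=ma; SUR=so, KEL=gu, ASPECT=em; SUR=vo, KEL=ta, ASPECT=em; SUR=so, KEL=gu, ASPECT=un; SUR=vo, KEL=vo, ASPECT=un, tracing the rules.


cell SUR=vo, KEL=ta, ASPECT=ma:
underlying: filodu-pev-g-ov
1. f -> v, k -> g, s -> z / _ Z: no change
2. 0 -> a / C _ C: inserts after position(s) 9: filodupevagov
3. f -> v, k -> g, s -> z, t -> d / V _ V: no change
surface: filodupevagov

cell SUR=so, KEL=gu, ASPECT=em:
underlying: filodu-vi-s-vi
1. f -> v, k -> g, s -> z / _ Z: fires at position(s) 9: filoduvizvi
2. 0 -> a / C _ C: inserts after position(s) 9: filoduvizavi
3. f -> v, k -> g, s -> z, t -> d / V _ V: no change
surface: filoduvizavi

cell SUR=vo, KEL=ta, ASPECT=em:
underlying: filodu-pev-s-ov
1. f -> v, k -> g, s -> z / _ Z: no change
2. 0 -> a / C _ C: inserts after position(s) 9: filodupevasov
3. f -> v, k -> g, s -> z, t -> d / V _ V: fires at position(s) 11: filodupevazov
surface: filodupevazov

cell SUR=so, KEL=gu, ASPECT=un:
underlying: filodu-vi-us-vi
1. f -> v, k -> g, s -> z / _ Z: fires at position(s) 10: filoduviuzvi
2. 0 -> a / C _ C: inserts after position(s) 10: filoduviuzavi
3. f -> v, k -> g, s -> z, t -> d / V _ V: no change
surface: filoduviuzavi

cell SUR=vo, KEL=vo, ASPECT=un:
underlying: filodu-e-us-ov
1. f -> v, k -> g, s -> z / _ Z: no change
2. 0 -> a / C _ C: no change
3. f -> v, k -> g, s -> z, t -> d / V _ V: fires at position(s) 9: filodueuzov
surface: filodueuzov


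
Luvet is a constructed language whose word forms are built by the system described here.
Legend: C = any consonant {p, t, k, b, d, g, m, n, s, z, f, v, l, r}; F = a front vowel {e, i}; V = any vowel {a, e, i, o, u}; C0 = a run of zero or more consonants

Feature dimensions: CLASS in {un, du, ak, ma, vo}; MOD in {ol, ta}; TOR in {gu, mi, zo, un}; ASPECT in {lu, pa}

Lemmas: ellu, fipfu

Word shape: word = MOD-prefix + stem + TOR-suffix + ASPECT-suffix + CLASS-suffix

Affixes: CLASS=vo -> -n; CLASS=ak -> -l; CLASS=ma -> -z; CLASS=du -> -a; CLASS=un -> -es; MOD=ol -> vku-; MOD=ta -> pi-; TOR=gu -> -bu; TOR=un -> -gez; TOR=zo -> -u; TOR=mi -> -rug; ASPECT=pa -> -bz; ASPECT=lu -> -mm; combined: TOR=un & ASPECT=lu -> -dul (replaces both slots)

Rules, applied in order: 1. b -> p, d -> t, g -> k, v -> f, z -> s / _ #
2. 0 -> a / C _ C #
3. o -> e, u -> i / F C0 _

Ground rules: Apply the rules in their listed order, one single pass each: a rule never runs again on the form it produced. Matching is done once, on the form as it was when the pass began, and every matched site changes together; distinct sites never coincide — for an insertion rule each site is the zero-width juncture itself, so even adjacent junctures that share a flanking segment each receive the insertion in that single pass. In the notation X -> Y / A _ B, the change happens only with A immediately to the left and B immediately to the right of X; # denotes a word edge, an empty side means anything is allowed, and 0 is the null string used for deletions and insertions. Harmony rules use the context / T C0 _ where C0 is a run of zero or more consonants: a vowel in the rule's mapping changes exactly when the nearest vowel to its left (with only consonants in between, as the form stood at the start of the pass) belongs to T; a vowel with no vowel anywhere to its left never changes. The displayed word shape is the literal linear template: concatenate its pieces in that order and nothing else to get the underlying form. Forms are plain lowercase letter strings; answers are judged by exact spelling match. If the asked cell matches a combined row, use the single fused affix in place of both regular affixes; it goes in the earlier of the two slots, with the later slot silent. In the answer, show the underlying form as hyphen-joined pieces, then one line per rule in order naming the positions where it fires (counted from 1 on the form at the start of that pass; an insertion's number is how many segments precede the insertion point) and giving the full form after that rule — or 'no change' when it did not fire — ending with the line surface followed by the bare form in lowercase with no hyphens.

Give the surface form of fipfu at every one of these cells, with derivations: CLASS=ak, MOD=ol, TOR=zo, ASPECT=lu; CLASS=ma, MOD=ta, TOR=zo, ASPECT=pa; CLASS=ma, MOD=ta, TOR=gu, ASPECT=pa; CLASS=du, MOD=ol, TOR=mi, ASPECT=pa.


cell CLASS=ak, MOD=ol, TOR=zo, ASPECT=lu:
underlying: vku-fipfu-u-mm-l
1. b -> p, d -> t, g -> k, v -> f, z -> s / _ #: no change
2. 0 -> a / C _ C #: inserts after position(s) 11: vkufipfuummal
3. o -> e, u -> i / F C0 _: fires at position(s) 8: vkufipfiummal
surface: vkufipfiummal

cell CLASS=ma, MOD=ta, TOR=zo, ASPECT=pa:
underlying: pi-fipfu-u-bz-z
1. b -> p, d -> t, g -> k, v -> f, z -> s / _ #: fires at position(s) 11: pifipfuubzs
2. 0 -> a / C _ C #: inserts after position(s) 10: pifipfuubzas
3. o -> e, u -> i / F C0 _: fires at position(s) 7: pifipfiubzas
surface: pifipfiubzas

cell CLASS=ma, MOD=ta, TOR=gu, ASPECT=pa:
underlying: pi-fipfu-bu-bz-z
1. b -> p, d -> t, g -> k, v -> f, z -> s / _ #: fires at position(s) 12: pifipfububzs
2. 0 -> a / C _ C #: inserts after position(s) 11: pifipfububzas
3. o -> e, u -> i / F C0 _: fires at position(s) 7: pifipfibubzas
surface: pifipfibubzas

cell CLASS=du, MOD=ol, TOR=mi, ASPECT=pa:
underlying: vku-fipfu-rug-bz-a
1. b -> p, d -> t, g -> k, v -> f, z -> s / _ #: no change
2. 0 -> a / C _ C #: no change
3. o -> e, u -> i / F C0 _: fires at position(s) 8: vkufipfirugbza
surface: vkufipfirugbza


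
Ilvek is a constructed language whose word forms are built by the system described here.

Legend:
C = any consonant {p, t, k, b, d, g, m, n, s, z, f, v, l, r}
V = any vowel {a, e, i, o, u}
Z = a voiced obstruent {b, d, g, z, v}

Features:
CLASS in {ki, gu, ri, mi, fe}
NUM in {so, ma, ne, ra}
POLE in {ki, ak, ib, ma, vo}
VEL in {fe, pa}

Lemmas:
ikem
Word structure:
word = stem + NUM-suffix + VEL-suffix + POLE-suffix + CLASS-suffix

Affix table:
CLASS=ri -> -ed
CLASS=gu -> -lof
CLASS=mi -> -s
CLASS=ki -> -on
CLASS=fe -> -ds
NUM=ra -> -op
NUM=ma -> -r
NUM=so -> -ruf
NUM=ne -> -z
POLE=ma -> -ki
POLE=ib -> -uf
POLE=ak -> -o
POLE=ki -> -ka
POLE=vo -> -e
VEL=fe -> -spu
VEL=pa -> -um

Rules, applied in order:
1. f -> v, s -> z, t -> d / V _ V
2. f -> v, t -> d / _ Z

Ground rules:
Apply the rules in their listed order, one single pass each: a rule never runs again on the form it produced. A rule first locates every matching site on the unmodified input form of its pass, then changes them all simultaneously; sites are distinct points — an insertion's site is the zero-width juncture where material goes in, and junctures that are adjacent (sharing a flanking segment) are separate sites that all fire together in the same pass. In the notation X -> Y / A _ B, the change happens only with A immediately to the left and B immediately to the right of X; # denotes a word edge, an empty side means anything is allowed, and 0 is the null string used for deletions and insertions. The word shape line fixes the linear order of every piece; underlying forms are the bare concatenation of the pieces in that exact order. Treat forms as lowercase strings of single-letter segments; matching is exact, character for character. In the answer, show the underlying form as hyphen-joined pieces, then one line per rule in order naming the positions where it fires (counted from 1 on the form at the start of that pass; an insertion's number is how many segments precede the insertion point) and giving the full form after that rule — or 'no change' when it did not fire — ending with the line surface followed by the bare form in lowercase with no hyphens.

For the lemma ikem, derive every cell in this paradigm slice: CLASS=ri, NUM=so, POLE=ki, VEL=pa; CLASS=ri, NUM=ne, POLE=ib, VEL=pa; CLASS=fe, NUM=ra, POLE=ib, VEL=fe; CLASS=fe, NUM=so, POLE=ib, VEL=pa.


cell CLASS=ri, NUM=so, POLE=ki, VEL=pa:
underlying: ikem-ruf-um-ka-ed
1. f -> v, s -> z, t -> d / V _ V: fires at position(s) 7: ikemruvumkaed
2. f -> v, t -> d / _ Z: no change
surface: ikemruvumkaed

cell CLASS=ri, NUM=ne, POLE=ib, VEL=pa:
underlying: ikem-z-um-uf-ed
1. f -> v, s -> z, t -> d / V _ V: fires at position(s) 9: ikemzumuved
2. f -> v, t -> d / _ Z: no change
surface: ikemzumuved

cell CLASS=fe, NUM=ra, POLE=ib, VEL=fe:
underlying: ikem-op-spu-uf-ds
1. f -> v, s -> z, t -> d / V _ V: no change
2. f -> v, t -> d / _ Z: fires at position(s) 11: ikemopspuuvds
surface: ikemopspuuvds

cell CLASS=fe, NUM=so, POLE=ib, VEL=pa:
underlying: ikem-ruf-um-uf-ds
1. f -> v, s -> z, t -> d / V _ V: fires at position(s) 7: ikemruvumufds
2. f -> v, t -> d / _ Z: fires at position(s) 11: ikemruvumuvds
surface: ikemruvumuvds
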